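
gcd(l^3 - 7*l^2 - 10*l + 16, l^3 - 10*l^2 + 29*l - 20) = l - 1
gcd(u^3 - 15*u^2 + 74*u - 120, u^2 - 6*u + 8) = u - 4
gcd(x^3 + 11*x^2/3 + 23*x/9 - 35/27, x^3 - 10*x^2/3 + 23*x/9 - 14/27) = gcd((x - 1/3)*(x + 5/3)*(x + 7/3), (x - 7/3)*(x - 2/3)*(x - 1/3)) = x - 1/3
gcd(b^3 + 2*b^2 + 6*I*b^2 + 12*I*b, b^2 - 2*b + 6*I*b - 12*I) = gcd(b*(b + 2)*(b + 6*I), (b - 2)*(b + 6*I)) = b + 6*I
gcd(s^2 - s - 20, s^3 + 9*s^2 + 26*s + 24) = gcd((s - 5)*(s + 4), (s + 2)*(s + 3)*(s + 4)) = s + 4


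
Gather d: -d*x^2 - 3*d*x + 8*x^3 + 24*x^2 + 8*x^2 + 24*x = d*(-x^2 - 3*x) + 8*x^3 + 32*x^2 + 24*x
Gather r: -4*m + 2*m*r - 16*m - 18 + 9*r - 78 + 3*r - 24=-20*m + r*(2*m + 12) - 120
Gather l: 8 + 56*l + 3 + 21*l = 77*l + 11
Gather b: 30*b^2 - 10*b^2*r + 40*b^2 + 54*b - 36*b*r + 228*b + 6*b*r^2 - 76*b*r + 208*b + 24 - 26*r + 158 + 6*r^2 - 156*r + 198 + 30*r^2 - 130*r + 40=b^2*(70 - 10*r) + b*(6*r^2 - 112*r + 490) + 36*r^2 - 312*r + 420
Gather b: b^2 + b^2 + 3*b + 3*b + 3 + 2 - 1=2*b^2 + 6*b + 4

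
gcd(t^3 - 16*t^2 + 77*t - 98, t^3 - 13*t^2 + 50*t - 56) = t^2 - 9*t + 14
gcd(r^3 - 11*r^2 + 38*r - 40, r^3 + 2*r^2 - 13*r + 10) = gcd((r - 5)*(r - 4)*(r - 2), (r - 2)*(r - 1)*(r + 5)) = r - 2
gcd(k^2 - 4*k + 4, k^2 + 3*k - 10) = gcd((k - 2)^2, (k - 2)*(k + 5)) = k - 2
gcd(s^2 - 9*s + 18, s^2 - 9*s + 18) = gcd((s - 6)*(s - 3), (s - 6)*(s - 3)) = s^2 - 9*s + 18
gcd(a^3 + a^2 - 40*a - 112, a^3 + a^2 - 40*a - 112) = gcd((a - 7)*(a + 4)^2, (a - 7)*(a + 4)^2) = a^3 + a^2 - 40*a - 112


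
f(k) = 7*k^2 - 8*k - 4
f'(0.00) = -8.00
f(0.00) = -4.00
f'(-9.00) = -134.00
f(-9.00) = 635.00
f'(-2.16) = -38.24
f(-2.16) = 45.94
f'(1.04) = 6.56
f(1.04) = -4.75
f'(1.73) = 16.22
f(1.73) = 3.11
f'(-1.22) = -25.08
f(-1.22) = 16.18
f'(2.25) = 23.50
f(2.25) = 13.44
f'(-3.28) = -53.92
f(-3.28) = 97.55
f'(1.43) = 12.02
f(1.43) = -1.13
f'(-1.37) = -27.18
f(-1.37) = 20.10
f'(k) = 14*k - 8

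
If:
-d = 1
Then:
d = -1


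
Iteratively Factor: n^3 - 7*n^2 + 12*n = (n)*(n^2 - 7*n + 12) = n*(n - 4)*(n - 3)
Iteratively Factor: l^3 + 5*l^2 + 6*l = (l)*(l^2 + 5*l + 6) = l*(l + 2)*(l + 3)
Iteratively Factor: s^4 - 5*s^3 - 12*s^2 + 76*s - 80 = (s - 5)*(s^3 - 12*s + 16) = (s - 5)*(s - 2)*(s^2 + 2*s - 8) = (s - 5)*(s - 2)^2*(s + 4)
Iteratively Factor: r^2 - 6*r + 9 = (r - 3)*(r - 3)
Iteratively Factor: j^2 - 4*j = (j - 4)*(j)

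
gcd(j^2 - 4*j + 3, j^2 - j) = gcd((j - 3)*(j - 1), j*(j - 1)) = j - 1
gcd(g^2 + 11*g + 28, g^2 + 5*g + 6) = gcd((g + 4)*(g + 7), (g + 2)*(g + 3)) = 1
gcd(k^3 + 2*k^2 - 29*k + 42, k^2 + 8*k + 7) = k + 7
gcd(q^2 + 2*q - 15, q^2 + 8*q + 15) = q + 5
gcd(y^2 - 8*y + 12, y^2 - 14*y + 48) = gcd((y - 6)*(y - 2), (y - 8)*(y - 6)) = y - 6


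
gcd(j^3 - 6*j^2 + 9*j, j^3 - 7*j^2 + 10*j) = j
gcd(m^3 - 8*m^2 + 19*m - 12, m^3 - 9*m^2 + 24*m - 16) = m^2 - 5*m + 4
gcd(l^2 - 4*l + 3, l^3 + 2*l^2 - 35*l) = 1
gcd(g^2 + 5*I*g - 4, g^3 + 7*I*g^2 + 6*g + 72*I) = g + 4*I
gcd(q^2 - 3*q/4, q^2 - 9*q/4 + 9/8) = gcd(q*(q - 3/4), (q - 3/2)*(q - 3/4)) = q - 3/4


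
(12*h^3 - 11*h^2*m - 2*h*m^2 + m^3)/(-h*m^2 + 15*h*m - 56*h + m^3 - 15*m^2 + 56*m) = (-12*h^2 - h*m + m^2)/(m^2 - 15*m + 56)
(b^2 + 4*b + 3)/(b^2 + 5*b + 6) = (b + 1)/(b + 2)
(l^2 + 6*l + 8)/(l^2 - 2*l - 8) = (l + 4)/(l - 4)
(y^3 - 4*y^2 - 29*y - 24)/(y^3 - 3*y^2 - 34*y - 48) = (y + 1)/(y + 2)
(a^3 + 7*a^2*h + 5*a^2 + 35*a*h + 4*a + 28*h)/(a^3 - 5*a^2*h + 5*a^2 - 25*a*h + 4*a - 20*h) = (a + 7*h)/(a - 5*h)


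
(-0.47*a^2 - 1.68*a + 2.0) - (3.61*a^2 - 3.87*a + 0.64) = -4.08*a^2 + 2.19*a + 1.36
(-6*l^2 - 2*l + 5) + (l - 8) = -6*l^2 - l - 3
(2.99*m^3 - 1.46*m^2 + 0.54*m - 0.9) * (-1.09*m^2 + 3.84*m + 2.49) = -3.2591*m^5 + 13.073*m^4 + 1.2501*m^3 - 0.5808*m^2 - 2.1114*m - 2.241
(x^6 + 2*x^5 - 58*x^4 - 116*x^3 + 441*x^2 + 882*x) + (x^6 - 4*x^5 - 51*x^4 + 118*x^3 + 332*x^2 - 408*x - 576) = 2*x^6 - 2*x^5 - 109*x^4 + 2*x^3 + 773*x^2 + 474*x - 576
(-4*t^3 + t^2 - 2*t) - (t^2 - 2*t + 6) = -4*t^3 - 6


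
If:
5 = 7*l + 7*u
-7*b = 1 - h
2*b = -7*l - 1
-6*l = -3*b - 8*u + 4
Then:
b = -26/49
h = -19/7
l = 3/343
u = 242/343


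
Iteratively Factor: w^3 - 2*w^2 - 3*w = (w)*(w^2 - 2*w - 3) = w*(w - 3)*(w + 1)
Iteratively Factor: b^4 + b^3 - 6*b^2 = (b)*(b^3 + b^2 - 6*b) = b^2*(b^2 + b - 6) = b^2*(b - 2)*(b + 3)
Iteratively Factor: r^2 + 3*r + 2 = (r + 2)*(r + 1)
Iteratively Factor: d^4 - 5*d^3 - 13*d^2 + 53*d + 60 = (d - 5)*(d^3 - 13*d - 12) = (d - 5)*(d - 4)*(d^2 + 4*d + 3) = (d - 5)*(d - 4)*(d + 3)*(d + 1)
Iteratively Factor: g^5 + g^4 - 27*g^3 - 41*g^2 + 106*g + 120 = (g + 3)*(g^4 - 2*g^3 - 21*g^2 + 22*g + 40) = (g + 3)*(g + 4)*(g^3 - 6*g^2 + 3*g + 10) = (g - 5)*(g + 3)*(g + 4)*(g^2 - g - 2) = (g - 5)*(g + 1)*(g + 3)*(g + 4)*(g - 2)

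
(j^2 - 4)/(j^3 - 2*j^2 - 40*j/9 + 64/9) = 9*(j - 2)/(9*j^2 - 36*j + 32)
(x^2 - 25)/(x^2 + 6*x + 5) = (x - 5)/(x + 1)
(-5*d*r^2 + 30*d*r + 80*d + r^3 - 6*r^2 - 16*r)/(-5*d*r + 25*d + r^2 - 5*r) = (r^2 - 6*r - 16)/(r - 5)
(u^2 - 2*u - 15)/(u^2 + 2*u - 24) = (u^2 - 2*u - 15)/(u^2 + 2*u - 24)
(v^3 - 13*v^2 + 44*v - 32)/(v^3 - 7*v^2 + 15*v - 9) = (v^2 - 12*v + 32)/(v^2 - 6*v + 9)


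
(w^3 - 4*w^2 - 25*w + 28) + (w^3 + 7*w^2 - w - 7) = 2*w^3 + 3*w^2 - 26*w + 21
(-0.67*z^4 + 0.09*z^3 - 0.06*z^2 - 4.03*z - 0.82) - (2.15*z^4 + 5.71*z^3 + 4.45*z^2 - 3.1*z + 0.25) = -2.82*z^4 - 5.62*z^3 - 4.51*z^2 - 0.93*z - 1.07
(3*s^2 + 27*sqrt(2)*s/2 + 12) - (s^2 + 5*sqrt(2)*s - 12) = 2*s^2 + 17*sqrt(2)*s/2 + 24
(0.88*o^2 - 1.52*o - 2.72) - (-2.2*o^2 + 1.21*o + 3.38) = 3.08*o^2 - 2.73*o - 6.1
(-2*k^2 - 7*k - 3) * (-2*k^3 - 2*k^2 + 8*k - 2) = 4*k^5 + 18*k^4 + 4*k^3 - 46*k^2 - 10*k + 6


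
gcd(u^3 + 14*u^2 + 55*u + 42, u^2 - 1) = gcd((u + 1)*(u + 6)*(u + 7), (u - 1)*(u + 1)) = u + 1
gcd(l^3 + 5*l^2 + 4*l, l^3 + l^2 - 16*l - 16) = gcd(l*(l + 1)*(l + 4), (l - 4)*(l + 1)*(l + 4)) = l^2 + 5*l + 4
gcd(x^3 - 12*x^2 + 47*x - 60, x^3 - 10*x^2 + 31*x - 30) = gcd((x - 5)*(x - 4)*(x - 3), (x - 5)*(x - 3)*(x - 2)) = x^2 - 8*x + 15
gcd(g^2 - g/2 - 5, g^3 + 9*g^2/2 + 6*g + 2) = g + 2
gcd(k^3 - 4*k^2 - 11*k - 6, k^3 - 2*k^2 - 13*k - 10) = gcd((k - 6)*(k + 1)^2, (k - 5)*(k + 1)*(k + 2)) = k + 1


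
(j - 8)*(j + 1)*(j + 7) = j^3 - 57*j - 56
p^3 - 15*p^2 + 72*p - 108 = (p - 6)^2*(p - 3)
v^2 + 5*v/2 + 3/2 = (v + 1)*(v + 3/2)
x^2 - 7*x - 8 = (x - 8)*(x + 1)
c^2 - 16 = (c - 4)*(c + 4)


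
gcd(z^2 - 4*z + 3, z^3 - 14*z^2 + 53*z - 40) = z - 1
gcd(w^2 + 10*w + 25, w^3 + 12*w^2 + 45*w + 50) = w^2 + 10*w + 25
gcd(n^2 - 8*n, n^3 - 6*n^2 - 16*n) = n^2 - 8*n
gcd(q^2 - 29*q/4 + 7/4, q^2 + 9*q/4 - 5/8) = q - 1/4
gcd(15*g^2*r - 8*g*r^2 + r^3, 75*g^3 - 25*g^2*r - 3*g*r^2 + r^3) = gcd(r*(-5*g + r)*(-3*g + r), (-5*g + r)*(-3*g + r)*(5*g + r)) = 15*g^2 - 8*g*r + r^2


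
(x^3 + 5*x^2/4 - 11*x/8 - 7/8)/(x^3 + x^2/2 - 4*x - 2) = (4*x^2 + 3*x - 7)/(4*(x^2 - 4))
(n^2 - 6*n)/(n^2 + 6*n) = (n - 6)/(n + 6)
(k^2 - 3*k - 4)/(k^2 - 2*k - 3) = (k - 4)/(k - 3)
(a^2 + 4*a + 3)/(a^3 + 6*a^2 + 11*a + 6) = 1/(a + 2)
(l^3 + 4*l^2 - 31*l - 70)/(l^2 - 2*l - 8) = (l^2 + 2*l - 35)/(l - 4)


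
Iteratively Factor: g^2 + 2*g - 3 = (g + 3)*(g - 1)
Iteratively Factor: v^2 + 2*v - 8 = (v + 4)*(v - 2)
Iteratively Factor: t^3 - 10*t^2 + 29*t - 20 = (t - 4)*(t^2 - 6*t + 5) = (t - 4)*(t - 1)*(t - 5)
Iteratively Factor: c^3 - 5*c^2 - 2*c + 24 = (c - 4)*(c^2 - c - 6) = (c - 4)*(c - 3)*(c + 2)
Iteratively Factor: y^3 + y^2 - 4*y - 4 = (y + 2)*(y^2 - y - 2) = (y - 2)*(y + 2)*(y + 1)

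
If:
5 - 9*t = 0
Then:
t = 5/9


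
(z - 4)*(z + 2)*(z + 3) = z^3 + z^2 - 14*z - 24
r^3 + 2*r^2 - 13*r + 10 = (r - 2)*(r - 1)*(r + 5)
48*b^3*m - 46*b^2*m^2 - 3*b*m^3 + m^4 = m*(-8*b + m)*(-b + m)*(6*b + m)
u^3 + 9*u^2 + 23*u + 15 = (u + 1)*(u + 3)*(u + 5)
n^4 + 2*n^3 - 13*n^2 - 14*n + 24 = (n - 3)*(n - 1)*(n + 2)*(n + 4)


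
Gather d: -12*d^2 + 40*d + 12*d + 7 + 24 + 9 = -12*d^2 + 52*d + 40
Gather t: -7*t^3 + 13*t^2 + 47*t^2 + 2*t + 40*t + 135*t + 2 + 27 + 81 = -7*t^3 + 60*t^2 + 177*t + 110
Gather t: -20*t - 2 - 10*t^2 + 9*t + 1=-10*t^2 - 11*t - 1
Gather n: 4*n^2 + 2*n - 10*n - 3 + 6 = 4*n^2 - 8*n + 3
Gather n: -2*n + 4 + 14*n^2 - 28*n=14*n^2 - 30*n + 4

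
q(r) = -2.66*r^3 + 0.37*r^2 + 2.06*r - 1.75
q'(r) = -7.98*r^2 + 0.74*r + 2.06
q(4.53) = -232.10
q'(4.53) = -158.34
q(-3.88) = 151.20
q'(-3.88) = -120.95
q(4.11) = -171.71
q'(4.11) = -129.70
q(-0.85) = -1.60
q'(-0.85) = -4.33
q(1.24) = -3.70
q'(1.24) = -9.29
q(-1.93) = 14.78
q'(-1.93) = -29.09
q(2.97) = -62.05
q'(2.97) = -66.13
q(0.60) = -0.96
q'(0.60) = -0.37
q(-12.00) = 4623.29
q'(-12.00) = -1155.94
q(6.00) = -550.63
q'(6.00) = -280.78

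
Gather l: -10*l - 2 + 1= -10*l - 1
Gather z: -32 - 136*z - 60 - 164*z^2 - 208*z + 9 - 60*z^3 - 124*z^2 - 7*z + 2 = -60*z^3 - 288*z^2 - 351*z - 81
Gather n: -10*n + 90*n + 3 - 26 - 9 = 80*n - 32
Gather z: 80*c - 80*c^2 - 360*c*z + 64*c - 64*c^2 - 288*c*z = -144*c^2 - 648*c*z + 144*c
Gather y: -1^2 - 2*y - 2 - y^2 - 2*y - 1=-y^2 - 4*y - 4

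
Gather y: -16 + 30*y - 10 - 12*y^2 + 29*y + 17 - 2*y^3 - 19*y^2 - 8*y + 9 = -2*y^3 - 31*y^2 + 51*y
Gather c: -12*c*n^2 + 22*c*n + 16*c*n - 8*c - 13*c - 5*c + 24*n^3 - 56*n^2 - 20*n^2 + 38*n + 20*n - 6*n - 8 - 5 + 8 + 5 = c*(-12*n^2 + 38*n - 26) + 24*n^3 - 76*n^2 + 52*n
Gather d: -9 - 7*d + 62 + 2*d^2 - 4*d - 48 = 2*d^2 - 11*d + 5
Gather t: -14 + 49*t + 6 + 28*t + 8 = 77*t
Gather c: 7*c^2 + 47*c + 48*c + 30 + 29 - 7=7*c^2 + 95*c + 52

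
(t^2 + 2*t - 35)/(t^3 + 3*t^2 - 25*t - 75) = (t + 7)/(t^2 + 8*t + 15)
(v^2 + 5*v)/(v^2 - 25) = v/(v - 5)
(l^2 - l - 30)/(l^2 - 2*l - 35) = (l - 6)/(l - 7)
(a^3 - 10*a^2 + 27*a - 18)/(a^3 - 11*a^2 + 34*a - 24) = (a - 3)/(a - 4)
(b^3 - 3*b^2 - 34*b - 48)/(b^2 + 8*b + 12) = (b^2 - 5*b - 24)/(b + 6)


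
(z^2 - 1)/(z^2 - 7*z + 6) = (z + 1)/(z - 6)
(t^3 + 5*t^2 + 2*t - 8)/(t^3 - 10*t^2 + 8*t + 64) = (t^2 + 3*t - 4)/(t^2 - 12*t + 32)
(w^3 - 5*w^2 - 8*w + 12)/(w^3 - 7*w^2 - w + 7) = (w^2 - 4*w - 12)/(w^2 - 6*w - 7)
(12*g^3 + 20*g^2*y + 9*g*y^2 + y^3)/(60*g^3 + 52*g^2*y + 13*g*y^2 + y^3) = (g + y)/(5*g + y)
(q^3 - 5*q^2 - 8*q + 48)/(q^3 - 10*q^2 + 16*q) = (q^3 - 5*q^2 - 8*q + 48)/(q*(q^2 - 10*q + 16))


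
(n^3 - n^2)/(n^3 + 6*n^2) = (n - 1)/(n + 6)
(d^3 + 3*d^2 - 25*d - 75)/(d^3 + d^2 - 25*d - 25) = (d + 3)/(d + 1)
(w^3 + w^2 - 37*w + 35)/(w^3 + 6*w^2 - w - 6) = (w^2 + 2*w - 35)/(w^2 + 7*w + 6)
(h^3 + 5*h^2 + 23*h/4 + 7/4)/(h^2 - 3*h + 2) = (4*h^3 + 20*h^2 + 23*h + 7)/(4*(h^2 - 3*h + 2))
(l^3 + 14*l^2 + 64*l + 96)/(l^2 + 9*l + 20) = (l^2 + 10*l + 24)/(l + 5)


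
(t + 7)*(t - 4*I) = t^2 + 7*t - 4*I*t - 28*I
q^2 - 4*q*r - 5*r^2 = (q - 5*r)*(q + r)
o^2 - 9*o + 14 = (o - 7)*(o - 2)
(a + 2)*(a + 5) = a^2 + 7*a + 10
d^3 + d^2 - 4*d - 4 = (d - 2)*(d + 1)*(d + 2)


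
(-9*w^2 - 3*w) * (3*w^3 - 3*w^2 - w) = -27*w^5 + 18*w^4 + 18*w^3 + 3*w^2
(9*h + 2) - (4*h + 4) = 5*h - 2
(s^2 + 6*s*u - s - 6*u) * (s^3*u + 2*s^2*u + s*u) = s^5*u + 6*s^4*u^2 + s^4*u + 6*s^3*u^2 - s^3*u - 6*s^2*u^2 - s^2*u - 6*s*u^2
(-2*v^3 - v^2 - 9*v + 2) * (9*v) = -18*v^4 - 9*v^3 - 81*v^2 + 18*v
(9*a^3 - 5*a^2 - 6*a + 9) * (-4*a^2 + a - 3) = -36*a^5 + 29*a^4 - 8*a^3 - 27*a^2 + 27*a - 27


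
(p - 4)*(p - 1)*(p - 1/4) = p^3 - 21*p^2/4 + 21*p/4 - 1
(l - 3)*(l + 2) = l^2 - l - 6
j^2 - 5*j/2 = j*(j - 5/2)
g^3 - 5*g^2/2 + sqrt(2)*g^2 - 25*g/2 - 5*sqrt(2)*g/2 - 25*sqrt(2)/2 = (g - 5)*(g + 5/2)*(g + sqrt(2))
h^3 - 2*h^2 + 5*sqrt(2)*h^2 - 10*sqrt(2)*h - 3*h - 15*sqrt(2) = (h - 3)*(h + 1)*(h + 5*sqrt(2))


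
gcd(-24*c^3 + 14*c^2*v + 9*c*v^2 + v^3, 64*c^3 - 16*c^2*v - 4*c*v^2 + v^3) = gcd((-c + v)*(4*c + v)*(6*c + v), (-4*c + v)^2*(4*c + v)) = 4*c + v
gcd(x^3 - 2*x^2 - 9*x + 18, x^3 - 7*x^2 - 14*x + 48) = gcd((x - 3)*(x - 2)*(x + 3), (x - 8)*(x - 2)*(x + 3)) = x^2 + x - 6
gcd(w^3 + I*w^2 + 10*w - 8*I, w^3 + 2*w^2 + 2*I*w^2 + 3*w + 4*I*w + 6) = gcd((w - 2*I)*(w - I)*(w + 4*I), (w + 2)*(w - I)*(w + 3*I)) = w - I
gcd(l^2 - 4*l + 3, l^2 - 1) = l - 1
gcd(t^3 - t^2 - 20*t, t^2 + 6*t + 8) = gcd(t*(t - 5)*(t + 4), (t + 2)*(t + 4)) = t + 4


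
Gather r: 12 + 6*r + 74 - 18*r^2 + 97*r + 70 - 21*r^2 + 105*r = -39*r^2 + 208*r + 156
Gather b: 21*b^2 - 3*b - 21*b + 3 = 21*b^2 - 24*b + 3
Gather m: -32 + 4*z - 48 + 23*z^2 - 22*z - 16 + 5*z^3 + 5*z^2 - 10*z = 5*z^3 + 28*z^2 - 28*z - 96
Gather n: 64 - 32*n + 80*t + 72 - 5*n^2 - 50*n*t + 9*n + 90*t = -5*n^2 + n*(-50*t - 23) + 170*t + 136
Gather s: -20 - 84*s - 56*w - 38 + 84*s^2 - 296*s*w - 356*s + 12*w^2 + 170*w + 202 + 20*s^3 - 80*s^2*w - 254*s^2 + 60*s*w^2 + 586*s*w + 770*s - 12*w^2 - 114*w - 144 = 20*s^3 + s^2*(-80*w - 170) + s*(60*w^2 + 290*w + 330)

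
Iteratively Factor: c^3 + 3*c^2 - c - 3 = (c + 3)*(c^2 - 1) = (c + 1)*(c + 3)*(c - 1)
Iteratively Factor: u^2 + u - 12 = (u - 3)*(u + 4)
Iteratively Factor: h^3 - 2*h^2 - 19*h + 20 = (h + 4)*(h^2 - 6*h + 5) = (h - 5)*(h + 4)*(h - 1)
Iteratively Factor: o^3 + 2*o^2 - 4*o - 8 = (o + 2)*(o^2 - 4) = (o + 2)^2*(o - 2)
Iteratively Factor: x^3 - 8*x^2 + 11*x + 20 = (x + 1)*(x^2 - 9*x + 20) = (x - 5)*(x + 1)*(x - 4)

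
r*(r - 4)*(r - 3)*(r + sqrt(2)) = r^4 - 7*r^3 + sqrt(2)*r^3 - 7*sqrt(2)*r^2 + 12*r^2 + 12*sqrt(2)*r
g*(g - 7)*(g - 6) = g^3 - 13*g^2 + 42*g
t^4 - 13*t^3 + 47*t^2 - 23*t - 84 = (t - 7)*(t - 4)*(t - 3)*(t + 1)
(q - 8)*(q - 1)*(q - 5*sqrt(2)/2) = q^3 - 9*q^2 - 5*sqrt(2)*q^2/2 + 8*q + 45*sqrt(2)*q/2 - 20*sqrt(2)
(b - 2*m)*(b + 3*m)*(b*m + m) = b^3*m + b^2*m^2 + b^2*m - 6*b*m^3 + b*m^2 - 6*m^3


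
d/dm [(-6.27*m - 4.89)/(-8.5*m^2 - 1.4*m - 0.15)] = (53.295*m^2 + 8.778*m - (6.27*m + 4.89)*(17.0*m + 1.4) + 0.9405)/(8.5*m^2 + 1.4*m + 0.15)^2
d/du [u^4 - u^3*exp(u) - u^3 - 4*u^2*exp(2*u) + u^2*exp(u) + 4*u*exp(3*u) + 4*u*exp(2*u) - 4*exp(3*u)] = -u^3*exp(u) + 4*u^3 - 8*u^2*exp(2*u) - 2*u^2*exp(u) - 3*u^2 + 12*u*exp(3*u) + 2*u*exp(u) - 8*exp(3*u) + 4*exp(2*u)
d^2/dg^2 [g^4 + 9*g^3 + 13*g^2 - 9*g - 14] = 12*g^2 + 54*g + 26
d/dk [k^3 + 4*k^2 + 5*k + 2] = 3*k^2 + 8*k + 5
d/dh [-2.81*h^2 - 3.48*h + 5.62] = -5.62*h - 3.48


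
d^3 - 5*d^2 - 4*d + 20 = (d - 5)*(d - 2)*(d + 2)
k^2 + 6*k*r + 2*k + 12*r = (k + 2)*(k + 6*r)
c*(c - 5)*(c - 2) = c^3 - 7*c^2 + 10*c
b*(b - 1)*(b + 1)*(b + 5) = b^4 + 5*b^3 - b^2 - 5*b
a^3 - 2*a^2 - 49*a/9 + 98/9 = (a - 7/3)*(a - 2)*(a + 7/3)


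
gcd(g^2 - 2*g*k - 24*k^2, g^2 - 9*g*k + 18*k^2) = g - 6*k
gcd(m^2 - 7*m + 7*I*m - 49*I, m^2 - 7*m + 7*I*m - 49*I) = m^2 + m*(-7 + 7*I) - 49*I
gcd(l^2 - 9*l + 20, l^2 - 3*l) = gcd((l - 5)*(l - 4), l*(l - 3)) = 1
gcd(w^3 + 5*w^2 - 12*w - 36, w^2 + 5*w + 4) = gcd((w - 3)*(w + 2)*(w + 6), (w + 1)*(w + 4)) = 1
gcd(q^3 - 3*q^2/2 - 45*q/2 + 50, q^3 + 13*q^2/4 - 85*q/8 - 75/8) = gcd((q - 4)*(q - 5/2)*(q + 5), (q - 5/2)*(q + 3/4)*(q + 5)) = q^2 + 5*q/2 - 25/2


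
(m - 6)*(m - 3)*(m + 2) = m^3 - 7*m^2 + 36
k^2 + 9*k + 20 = (k + 4)*(k + 5)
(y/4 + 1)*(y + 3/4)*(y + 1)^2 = y^4/4 + 27*y^3/16 + 27*y^2/8 + 43*y/16 + 3/4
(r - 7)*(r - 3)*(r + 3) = r^3 - 7*r^2 - 9*r + 63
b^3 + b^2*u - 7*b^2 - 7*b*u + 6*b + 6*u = (b - 6)*(b - 1)*(b + u)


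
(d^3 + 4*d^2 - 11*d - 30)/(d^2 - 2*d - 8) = (d^2 + 2*d - 15)/(d - 4)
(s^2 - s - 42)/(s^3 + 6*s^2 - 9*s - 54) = (s - 7)/(s^2 - 9)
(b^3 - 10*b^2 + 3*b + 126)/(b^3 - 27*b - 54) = (b - 7)/(b + 3)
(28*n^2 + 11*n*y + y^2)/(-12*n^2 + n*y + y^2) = (7*n + y)/(-3*n + y)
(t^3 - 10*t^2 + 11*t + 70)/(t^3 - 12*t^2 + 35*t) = (t + 2)/t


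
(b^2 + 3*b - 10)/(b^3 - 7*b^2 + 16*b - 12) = (b + 5)/(b^2 - 5*b + 6)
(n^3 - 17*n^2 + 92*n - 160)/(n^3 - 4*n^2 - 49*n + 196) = (n^2 - 13*n + 40)/(n^2 - 49)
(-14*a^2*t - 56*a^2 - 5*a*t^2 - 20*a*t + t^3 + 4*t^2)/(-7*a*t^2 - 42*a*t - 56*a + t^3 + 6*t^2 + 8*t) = (2*a + t)/(t + 2)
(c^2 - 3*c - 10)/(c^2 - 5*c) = (c + 2)/c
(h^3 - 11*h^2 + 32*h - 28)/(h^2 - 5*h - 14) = (h^2 - 4*h + 4)/(h + 2)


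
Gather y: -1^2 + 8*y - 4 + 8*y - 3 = 16*y - 8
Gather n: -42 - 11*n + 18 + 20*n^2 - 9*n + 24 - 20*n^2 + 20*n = 0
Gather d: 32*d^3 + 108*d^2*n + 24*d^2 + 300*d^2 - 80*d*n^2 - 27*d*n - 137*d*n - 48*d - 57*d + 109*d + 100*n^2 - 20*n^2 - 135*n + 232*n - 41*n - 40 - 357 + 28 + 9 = 32*d^3 + d^2*(108*n + 324) + d*(-80*n^2 - 164*n + 4) + 80*n^2 + 56*n - 360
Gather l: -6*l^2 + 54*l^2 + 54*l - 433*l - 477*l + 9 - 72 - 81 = 48*l^2 - 856*l - 144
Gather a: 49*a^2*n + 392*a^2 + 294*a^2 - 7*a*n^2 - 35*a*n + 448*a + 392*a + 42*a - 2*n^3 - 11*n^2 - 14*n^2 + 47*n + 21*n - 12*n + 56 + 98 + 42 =a^2*(49*n + 686) + a*(-7*n^2 - 35*n + 882) - 2*n^3 - 25*n^2 + 56*n + 196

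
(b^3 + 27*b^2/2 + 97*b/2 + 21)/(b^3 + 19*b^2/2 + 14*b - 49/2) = (2*b^2 + 13*b + 6)/(2*b^2 + 5*b - 7)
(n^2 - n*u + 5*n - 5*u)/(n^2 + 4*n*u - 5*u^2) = (n + 5)/(n + 5*u)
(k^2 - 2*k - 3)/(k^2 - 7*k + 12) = (k + 1)/(k - 4)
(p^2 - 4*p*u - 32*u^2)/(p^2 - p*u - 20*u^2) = (p - 8*u)/(p - 5*u)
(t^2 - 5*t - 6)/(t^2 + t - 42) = (t + 1)/(t + 7)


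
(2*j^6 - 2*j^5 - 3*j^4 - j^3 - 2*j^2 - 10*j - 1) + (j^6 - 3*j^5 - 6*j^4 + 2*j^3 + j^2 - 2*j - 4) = 3*j^6 - 5*j^5 - 9*j^4 + j^3 - j^2 - 12*j - 5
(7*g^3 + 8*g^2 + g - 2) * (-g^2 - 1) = -7*g^5 - 8*g^4 - 8*g^3 - 6*g^2 - g + 2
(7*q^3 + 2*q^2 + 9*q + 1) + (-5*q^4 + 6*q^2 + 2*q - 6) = -5*q^4 + 7*q^3 + 8*q^2 + 11*q - 5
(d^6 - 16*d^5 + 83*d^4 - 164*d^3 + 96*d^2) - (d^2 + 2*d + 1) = d^6 - 16*d^5 + 83*d^4 - 164*d^3 + 95*d^2 - 2*d - 1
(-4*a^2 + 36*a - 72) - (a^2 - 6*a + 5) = -5*a^2 + 42*a - 77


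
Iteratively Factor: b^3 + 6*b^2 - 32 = (b + 4)*(b^2 + 2*b - 8) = (b + 4)^2*(b - 2)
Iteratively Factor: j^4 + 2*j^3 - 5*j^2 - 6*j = (j + 3)*(j^3 - j^2 - 2*j) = (j - 2)*(j + 3)*(j^2 + j) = j*(j - 2)*(j + 3)*(j + 1)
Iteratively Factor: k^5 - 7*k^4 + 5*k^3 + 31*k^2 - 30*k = (k - 1)*(k^4 - 6*k^3 - k^2 + 30*k) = (k - 3)*(k - 1)*(k^3 - 3*k^2 - 10*k) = (k - 5)*(k - 3)*(k - 1)*(k^2 + 2*k) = k*(k - 5)*(k - 3)*(k - 1)*(k + 2)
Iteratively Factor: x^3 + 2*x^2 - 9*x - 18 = (x + 3)*(x^2 - x - 6) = (x - 3)*(x + 3)*(x + 2)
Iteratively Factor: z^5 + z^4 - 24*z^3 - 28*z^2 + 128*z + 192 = (z - 4)*(z^4 + 5*z^3 - 4*z^2 - 44*z - 48) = (z - 4)*(z + 4)*(z^3 + z^2 - 8*z - 12) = (z - 4)*(z + 2)*(z + 4)*(z^2 - z - 6) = (z - 4)*(z + 2)^2*(z + 4)*(z - 3)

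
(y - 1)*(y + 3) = y^2 + 2*y - 3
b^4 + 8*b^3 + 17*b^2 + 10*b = b*(b + 1)*(b + 2)*(b + 5)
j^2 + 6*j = j*(j + 6)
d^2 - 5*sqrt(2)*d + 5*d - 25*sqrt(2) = (d + 5)*(d - 5*sqrt(2))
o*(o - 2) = o^2 - 2*o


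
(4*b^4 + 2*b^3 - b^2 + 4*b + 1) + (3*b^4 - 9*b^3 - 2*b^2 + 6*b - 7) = 7*b^4 - 7*b^3 - 3*b^2 + 10*b - 6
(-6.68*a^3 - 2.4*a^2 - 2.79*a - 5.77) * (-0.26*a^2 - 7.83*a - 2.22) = 1.7368*a^5 + 52.9284*a^4 + 34.347*a^3 + 28.6739*a^2 + 51.3729*a + 12.8094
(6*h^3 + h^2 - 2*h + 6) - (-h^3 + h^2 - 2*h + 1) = 7*h^3 + 5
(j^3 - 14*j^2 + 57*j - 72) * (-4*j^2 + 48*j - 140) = -4*j^5 + 104*j^4 - 1040*j^3 + 4984*j^2 - 11436*j + 10080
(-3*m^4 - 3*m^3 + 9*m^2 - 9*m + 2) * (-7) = 21*m^4 + 21*m^3 - 63*m^2 + 63*m - 14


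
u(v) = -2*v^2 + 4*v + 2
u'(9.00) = -32.00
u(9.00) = -124.00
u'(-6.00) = 28.00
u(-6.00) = -94.00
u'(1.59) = -2.36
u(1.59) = 3.30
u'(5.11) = -16.44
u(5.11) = -29.78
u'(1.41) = -1.64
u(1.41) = 3.66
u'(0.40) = 2.40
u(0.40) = 3.28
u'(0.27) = 2.92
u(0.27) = 2.93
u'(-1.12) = 8.48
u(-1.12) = -4.99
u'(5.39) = -17.56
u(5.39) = -34.54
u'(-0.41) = 5.64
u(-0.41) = 0.02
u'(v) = 4 - 4*v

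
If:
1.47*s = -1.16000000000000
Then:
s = -0.79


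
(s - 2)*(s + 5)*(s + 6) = s^3 + 9*s^2 + 8*s - 60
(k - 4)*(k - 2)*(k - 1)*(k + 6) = k^4 - k^3 - 28*k^2 + 76*k - 48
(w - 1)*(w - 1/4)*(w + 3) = w^3 + 7*w^2/4 - 7*w/2 + 3/4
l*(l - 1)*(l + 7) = l^3 + 6*l^2 - 7*l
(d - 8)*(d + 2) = d^2 - 6*d - 16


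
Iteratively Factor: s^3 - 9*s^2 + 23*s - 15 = (s - 1)*(s^2 - 8*s + 15) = (s - 5)*(s - 1)*(s - 3)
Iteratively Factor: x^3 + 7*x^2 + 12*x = (x + 3)*(x^2 + 4*x) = (x + 3)*(x + 4)*(x)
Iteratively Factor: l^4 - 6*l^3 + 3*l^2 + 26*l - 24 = (l - 1)*(l^3 - 5*l^2 - 2*l + 24) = (l - 3)*(l - 1)*(l^2 - 2*l - 8) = (l - 3)*(l - 1)*(l + 2)*(l - 4)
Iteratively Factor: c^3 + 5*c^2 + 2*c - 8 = (c + 4)*(c^2 + c - 2) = (c + 2)*(c + 4)*(c - 1)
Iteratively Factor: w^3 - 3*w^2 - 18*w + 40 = (w - 5)*(w^2 + 2*w - 8) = (w - 5)*(w + 4)*(w - 2)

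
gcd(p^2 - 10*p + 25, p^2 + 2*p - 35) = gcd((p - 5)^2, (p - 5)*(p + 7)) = p - 5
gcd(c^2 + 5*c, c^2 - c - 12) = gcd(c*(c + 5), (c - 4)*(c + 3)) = 1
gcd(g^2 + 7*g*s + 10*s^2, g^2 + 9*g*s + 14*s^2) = g + 2*s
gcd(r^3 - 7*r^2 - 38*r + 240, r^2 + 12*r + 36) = r + 6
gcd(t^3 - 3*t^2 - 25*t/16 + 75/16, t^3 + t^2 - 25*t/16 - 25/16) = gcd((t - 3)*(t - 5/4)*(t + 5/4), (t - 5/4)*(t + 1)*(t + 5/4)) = t^2 - 25/16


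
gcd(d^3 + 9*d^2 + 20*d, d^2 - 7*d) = d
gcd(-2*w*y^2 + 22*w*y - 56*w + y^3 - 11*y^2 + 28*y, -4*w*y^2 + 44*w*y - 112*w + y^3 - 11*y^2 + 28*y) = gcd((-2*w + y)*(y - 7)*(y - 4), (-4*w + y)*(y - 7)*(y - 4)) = y^2 - 11*y + 28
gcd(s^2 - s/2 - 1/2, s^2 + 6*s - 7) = s - 1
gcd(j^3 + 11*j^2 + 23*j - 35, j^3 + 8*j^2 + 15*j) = j + 5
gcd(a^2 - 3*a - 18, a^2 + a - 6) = a + 3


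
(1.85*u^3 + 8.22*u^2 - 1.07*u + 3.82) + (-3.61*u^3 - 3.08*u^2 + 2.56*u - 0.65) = -1.76*u^3 + 5.14*u^2 + 1.49*u + 3.17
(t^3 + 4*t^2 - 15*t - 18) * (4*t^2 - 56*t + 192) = 4*t^5 - 40*t^4 - 92*t^3 + 1536*t^2 - 1872*t - 3456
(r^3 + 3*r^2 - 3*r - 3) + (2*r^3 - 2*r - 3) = 3*r^3 + 3*r^2 - 5*r - 6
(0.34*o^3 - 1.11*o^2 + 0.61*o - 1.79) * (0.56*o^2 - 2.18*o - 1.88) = 0.1904*o^5 - 1.3628*o^4 + 2.1222*o^3 - 0.2454*o^2 + 2.7554*o + 3.3652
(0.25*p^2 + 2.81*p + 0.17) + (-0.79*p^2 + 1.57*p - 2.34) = -0.54*p^2 + 4.38*p - 2.17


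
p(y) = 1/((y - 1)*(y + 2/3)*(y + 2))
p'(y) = -1/((y - 1)*(y + 2/3)*(y + 2)^2) - 1/((y - 1)*(y + 2/3)^2*(y + 2)) - 1/((y - 1)^2*(y + 2/3)*(y + 2))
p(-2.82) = -0.15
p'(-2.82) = -0.29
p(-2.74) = -0.17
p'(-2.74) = -0.37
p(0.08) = -0.70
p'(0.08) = 0.51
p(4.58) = 0.01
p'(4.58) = -0.01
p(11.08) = 0.00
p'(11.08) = -0.00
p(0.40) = -0.65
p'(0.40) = -0.20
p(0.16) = -0.67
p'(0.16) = 0.32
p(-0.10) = -0.84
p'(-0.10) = 1.17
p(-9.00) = 0.00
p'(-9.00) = 0.00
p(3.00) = 0.03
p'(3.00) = -0.03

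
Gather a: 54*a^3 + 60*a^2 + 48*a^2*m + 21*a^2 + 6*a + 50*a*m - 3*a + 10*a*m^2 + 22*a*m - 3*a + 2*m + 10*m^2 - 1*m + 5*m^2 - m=54*a^3 + a^2*(48*m + 81) + a*(10*m^2 + 72*m) + 15*m^2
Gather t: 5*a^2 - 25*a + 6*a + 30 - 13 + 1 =5*a^2 - 19*a + 18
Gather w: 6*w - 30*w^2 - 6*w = -30*w^2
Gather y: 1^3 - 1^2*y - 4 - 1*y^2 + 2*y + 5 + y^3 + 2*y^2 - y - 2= y^3 + y^2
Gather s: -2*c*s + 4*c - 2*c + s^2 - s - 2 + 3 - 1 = 2*c + s^2 + s*(-2*c - 1)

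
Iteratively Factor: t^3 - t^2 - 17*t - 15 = (t + 3)*(t^2 - 4*t - 5) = (t - 5)*(t + 3)*(t + 1)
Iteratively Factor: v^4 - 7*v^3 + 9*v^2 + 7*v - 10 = (v + 1)*(v^3 - 8*v^2 + 17*v - 10) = (v - 2)*(v + 1)*(v^2 - 6*v + 5) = (v - 2)*(v - 1)*(v + 1)*(v - 5)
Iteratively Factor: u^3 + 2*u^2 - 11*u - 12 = (u + 4)*(u^2 - 2*u - 3) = (u - 3)*(u + 4)*(u + 1)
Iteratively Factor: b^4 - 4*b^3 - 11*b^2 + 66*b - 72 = (b - 3)*(b^3 - b^2 - 14*b + 24) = (b - 3)^2*(b^2 + 2*b - 8) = (b - 3)^2*(b + 4)*(b - 2)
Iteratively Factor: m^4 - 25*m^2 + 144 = (m - 4)*(m^3 + 4*m^2 - 9*m - 36) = (m - 4)*(m - 3)*(m^2 + 7*m + 12) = (m - 4)*(m - 3)*(m + 4)*(m + 3)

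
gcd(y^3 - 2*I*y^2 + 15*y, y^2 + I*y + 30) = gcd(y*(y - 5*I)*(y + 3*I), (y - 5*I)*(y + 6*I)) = y - 5*I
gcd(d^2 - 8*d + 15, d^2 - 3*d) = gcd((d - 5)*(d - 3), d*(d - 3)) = d - 3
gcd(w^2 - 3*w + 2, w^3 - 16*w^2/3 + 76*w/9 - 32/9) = w - 2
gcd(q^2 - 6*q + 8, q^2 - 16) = q - 4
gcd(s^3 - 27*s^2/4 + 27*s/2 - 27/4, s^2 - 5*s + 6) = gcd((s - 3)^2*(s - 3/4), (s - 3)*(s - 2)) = s - 3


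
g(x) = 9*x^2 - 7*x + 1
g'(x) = 18*x - 7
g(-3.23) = 117.51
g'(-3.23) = -65.14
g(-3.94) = 168.29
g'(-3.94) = -77.92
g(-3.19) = 114.91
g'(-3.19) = -64.42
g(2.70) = 47.71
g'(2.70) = 41.60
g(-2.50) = 74.75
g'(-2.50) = -52.00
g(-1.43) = 29.41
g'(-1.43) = -32.74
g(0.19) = -0.01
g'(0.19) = -3.58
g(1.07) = 3.81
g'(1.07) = 12.26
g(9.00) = 667.00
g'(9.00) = 155.00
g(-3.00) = 103.00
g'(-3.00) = -61.00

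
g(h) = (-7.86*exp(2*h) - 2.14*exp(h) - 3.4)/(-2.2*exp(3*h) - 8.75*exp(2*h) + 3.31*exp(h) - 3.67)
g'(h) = (-15.72*exp(2*h) - 2.14*exp(h))/(-2.2*exp(3*h) - 8.75*exp(2*h) + 3.31*exp(h) - 3.67) + (-7.86*exp(2*h) - 2.14*exp(h) - 3.4)*(6.6*exp(3*h) + 17.5*exp(2*h) - 3.31*exp(h))/(-2.2*exp(3*h) - 8.75*exp(2*h) + 3.31*exp(h) - 3.67)^2 = (-17.292*exp(4*h) - 9.416*exp(3*h) - 67.1816*exp(2*h) - 1.8076*exp(h) + 19.1078)*exp(h)/(4.84*exp(6*h) + 38.5*exp(5*h) + 61.9985*exp(4*h) - 41.777*exp(3*h) + 75.1811*exp(2*h) - 24.2954*exp(h) + 13.4689)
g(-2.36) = 1.07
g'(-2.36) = 0.15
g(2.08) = 0.31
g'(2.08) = -0.23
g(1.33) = 0.53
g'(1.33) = -0.34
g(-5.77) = 0.93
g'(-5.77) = 0.00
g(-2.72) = 1.02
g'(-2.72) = 0.10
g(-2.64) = 1.03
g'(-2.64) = 0.11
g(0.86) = 0.71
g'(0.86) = -0.44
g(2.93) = 0.16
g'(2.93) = -0.14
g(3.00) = 0.15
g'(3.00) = -0.13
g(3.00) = 0.15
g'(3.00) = -0.13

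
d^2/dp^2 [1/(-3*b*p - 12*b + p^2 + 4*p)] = 2*(-3*b*p - 12*b + p^2 + 4*p - (-3*b + 2*p + 4)^2)/(3*b*p + 12*b - p^2 - 4*p)^3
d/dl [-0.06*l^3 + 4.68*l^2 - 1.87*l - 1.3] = -0.18*l^2 + 9.36*l - 1.87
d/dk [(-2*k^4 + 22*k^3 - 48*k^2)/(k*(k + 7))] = 4*(-k^3 - 5*k^2 + 77*k - 84)/(k^2 + 14*k + 49)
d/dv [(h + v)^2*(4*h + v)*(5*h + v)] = 49*h^3 + 78*h^2*v + 33*h*v^2 + 4*v^3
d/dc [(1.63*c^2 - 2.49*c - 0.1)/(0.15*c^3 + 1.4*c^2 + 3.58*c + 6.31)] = (-0.2445*c^4 + 0.747*c^3 + 9.3664*c^2 + 20.8506*c - 15.3539)/(0.0225*c^6 + 0.42*c^5 + 3.034*c^4 + 11.917*c^3 + 30.4844*c^2 + 45.1796*c + 39.8161)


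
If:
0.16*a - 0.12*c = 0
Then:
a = 0.75*c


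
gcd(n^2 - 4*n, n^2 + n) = n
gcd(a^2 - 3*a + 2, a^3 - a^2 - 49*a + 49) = a - 1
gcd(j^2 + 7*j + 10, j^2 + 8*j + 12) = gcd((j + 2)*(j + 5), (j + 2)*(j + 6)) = j + 2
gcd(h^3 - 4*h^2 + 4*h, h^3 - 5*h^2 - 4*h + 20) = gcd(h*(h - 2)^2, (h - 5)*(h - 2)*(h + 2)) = h - 2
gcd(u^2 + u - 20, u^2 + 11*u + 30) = u + 5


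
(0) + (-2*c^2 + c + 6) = -2*c^2 + c + 6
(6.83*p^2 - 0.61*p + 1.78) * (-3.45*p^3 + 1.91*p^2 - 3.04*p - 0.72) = -23.5635*p^5 + 15.1498*p^4 - 28.0693*p^3 + 0.3366*p^2 - 4.972*p - 1.2816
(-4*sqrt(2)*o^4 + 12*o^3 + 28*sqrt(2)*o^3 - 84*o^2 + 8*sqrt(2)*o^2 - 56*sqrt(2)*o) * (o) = -4*sqrt(2)*o^5 + 12*o^4 + 28*sqrt(2)*o^4 - 84*o^3 + 8*sqrt(2)*o^3 - 56*sqrt(2)*o^2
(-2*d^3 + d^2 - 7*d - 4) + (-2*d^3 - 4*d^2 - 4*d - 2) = -4*d^3 - 3*d^2 - 11*d - 6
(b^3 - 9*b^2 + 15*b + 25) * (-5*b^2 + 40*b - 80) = -5*b^5 + 85*b^4 - 515*b^3 + 1195*b^2 - 200*b - 2000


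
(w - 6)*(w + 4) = w^2 - 2*w - 24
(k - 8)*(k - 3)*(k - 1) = k^3 - 12*k^2 + 35*k - 24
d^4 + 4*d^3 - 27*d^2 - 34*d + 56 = (d - 4)*(d - 1)*(d + 2)*(d + 7)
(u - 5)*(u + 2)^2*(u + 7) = u^4 + 6*u^3 - 23*u^2 - 132*u - 140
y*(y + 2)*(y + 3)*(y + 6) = y^4 + 11*y^3 + 36*y^2 + 36*y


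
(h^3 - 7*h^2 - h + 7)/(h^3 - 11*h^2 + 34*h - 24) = (h^2 - 6*h - 7)/(h^2 - 10*h + 24)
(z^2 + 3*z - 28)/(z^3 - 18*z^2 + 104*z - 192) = (z + 7)/(z^2 - 14*z + 48)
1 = 1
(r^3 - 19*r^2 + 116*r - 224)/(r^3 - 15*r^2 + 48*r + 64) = (r^2 - 11*r + 28)/(r^2 - 7*r - 8)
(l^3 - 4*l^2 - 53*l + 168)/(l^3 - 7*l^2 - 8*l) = (l^2 + 4*l - 21)/(l*(l + 1))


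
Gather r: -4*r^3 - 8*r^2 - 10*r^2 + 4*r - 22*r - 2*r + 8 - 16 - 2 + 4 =-4*r^3 - 18*r^2 - 20*r - 6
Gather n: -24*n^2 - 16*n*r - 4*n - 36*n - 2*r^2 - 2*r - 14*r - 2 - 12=-24*n^2 + n*(-16*r - 40) - 2*r^2 - 16*r - 14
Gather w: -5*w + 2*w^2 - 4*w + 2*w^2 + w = 4*w^2 - 8*w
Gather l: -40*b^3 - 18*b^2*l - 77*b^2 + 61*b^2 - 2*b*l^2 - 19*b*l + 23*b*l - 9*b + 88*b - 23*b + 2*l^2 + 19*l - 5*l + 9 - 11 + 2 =-40*b^3 - 16*b^2 + 56*b + l^2*(2 - 2*b) + l*(-18*b^2 + 4*b + 14)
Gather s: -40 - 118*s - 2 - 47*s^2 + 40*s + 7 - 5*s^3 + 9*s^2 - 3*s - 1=-5*s^3 - 38*s^2 - 81*s - 36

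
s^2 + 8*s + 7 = (s + 1)*(s + 7)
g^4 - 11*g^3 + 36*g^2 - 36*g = g*(g - 6)*(g - 3)*(g - 2)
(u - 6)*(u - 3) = u^2 - 9*u + 18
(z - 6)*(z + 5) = z^2 - z - 30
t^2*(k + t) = k*t^2 + t^3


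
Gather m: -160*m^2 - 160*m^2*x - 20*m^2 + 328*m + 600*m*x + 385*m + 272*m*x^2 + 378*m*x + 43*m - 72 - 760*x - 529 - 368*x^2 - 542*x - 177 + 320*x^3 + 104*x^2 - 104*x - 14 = m^2*(-160*x - 180) + m*(272*x^2 + 978*x + 756) + 320*x^3 - 264*x^2 - 1406*x - 792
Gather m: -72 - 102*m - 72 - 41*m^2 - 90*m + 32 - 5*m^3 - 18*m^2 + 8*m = -5*m^3 - 59*m^2 - 184*m - 112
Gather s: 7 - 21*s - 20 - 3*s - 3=-24*s - 16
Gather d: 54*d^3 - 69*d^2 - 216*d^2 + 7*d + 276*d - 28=54*d^3 - 285*d^2 + 283*d - 28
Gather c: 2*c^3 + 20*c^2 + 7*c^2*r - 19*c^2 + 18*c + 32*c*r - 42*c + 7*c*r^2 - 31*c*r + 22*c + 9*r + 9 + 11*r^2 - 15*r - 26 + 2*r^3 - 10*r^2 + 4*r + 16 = 2*c^3 + c^2*(7*r + 1) + c*(7*r^2 + r - 2) + 2*r^3 + r^2 - 2*r - 1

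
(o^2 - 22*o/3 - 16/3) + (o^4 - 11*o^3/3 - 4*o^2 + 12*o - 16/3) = o^4 - 11*o^3/3 - 3*o^2 + 14*o/3 - 32/3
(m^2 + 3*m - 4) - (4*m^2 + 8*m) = -3*m^2 - 5*m - 4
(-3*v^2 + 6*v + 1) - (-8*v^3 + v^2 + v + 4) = 8*v^3 - 4*v^2 + 5*v - 3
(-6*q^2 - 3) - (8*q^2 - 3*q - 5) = -14*q^2 + 3*q + 2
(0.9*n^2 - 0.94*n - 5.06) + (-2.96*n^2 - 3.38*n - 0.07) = -2.06*n^2 - 4.32*n - 5.13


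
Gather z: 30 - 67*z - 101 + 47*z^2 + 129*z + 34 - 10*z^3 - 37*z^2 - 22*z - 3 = -10*z^3 + 10*z^2 + 40*z - 40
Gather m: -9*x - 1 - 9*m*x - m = m*(-9*x - 1) - 9*x - 1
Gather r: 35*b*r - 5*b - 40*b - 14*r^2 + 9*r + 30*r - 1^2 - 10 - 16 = -45*b - 14*r^2 + r*(35*b + 39) - 27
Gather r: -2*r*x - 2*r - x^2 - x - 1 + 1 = r*(-2*x - 2) - x^2 - x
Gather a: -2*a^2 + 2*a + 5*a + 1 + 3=-2*a^2 + 7*a + 4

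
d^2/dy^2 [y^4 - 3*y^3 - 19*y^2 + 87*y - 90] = 12*y^2 - 18*y - 38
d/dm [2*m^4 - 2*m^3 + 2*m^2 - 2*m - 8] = 8*m^3 - 6*m^2 + 4*m - 2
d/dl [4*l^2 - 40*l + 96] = 8*l - 40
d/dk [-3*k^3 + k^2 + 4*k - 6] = -9*k^2 + 2*k + 4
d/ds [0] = 0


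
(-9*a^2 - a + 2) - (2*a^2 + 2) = -11*a^2 - a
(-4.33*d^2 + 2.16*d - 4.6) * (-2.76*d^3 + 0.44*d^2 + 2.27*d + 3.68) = 11.9508*d^5 - 7.8668*d^4 + 3.8173*d^3 - 13.0552*d^2 - 2.4932*d - 16.928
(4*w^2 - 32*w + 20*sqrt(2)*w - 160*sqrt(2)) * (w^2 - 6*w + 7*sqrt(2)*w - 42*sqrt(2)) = 4*w^4 - 56*w^3 + 48*sqrt(2)*w^3 - 672*sqrt(2)*w^2 + 472*w^2 - 3920*w + 2304*sqrt(2)*w + 13440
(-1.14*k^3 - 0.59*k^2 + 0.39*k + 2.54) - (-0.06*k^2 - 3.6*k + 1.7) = -1.14*k^3 - 0.53*k^2 + 3.99*k + 0.84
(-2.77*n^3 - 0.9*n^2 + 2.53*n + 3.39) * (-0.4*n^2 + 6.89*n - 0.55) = 1.108*n^5 - 18.7253*n^4 - 5.6895*n^3 + 16.5707*n^2 + 21.9656*n - 1.8645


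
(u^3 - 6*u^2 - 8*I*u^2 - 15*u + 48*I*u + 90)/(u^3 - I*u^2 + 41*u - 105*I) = (u - 6)/(u + 7*I)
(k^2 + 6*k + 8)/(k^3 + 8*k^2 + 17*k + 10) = (k + 4)/(k^2 + 6*k + 5)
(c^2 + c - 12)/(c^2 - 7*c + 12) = (c + 4)/(c - 4)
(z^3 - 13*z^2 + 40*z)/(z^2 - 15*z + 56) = z*(z - 5)/(z - 7)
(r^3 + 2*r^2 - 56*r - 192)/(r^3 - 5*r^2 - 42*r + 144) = (r + 4)/(r - 3)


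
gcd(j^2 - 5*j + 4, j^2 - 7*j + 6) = j - 1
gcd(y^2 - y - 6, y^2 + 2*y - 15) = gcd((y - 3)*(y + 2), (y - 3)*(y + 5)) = y - 3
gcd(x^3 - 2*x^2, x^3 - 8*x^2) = x^2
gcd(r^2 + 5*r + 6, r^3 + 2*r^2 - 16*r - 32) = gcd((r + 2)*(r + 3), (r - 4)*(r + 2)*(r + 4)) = r + 2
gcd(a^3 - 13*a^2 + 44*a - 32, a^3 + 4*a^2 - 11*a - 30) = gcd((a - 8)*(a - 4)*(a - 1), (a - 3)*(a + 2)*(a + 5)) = 1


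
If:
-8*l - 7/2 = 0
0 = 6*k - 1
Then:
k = 1/6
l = -7/16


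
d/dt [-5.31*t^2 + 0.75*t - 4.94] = 0.75 - 10.62*t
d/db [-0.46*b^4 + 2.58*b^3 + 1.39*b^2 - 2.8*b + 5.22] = -1.84*b^3 + 7.74*b^2 + 2.78*b - 2.8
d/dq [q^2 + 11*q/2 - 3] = 2*q + 11/2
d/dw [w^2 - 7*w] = 2*w - 7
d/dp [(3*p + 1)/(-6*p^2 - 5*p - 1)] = 2/(4*p^2 + 4*p + 1)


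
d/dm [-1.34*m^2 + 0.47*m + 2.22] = 0.47 - 2.68*m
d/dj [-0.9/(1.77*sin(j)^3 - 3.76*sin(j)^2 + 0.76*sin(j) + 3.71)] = (4.779*sin(j)^2 - 6.768*sin(j) + 0.684)*cos(j)/(1.77*sin(j)^3 - 3.76*sin(j)^2 + 0.76*sin(j) + 3.71)^2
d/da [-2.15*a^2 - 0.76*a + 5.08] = -4.3*a - 0.76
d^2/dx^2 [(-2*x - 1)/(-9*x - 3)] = 2/(3*x + 1)^3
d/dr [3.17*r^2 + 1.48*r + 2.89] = 6.34*r + 1.48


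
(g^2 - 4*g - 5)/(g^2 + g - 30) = (g + 1)/(g + 6)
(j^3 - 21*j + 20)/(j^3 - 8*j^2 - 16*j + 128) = (j^2 + 4*j - 5)/(j^2 - 4*j - 32)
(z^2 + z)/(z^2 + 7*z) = (z + 1)/(z + 7)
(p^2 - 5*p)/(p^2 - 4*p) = (p - 5)/(p - 4)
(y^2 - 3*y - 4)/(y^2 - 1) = (y - 4)/(y - 1)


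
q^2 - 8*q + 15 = (q - 5)*(q - 3)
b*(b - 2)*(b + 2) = b^3 - 4*b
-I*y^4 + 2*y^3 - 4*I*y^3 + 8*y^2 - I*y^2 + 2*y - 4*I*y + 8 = (y + 4)*(y - I)*(y + 2*I)*(-I*y + 1)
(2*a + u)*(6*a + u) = 12*a^2 + 8*a*u + u^2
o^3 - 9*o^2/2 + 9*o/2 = o*(o - 3)*(o - 3/2)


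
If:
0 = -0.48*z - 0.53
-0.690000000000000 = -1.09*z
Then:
No Solution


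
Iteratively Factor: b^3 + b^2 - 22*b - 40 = (b + 2)*(b^2 - b - 20) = (b - 5)*(b + 2)*(b + 4)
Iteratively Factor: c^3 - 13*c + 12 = (c - 1)*(c^2 + c - 12) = (c - 1)*(c + 4)*(c - 3)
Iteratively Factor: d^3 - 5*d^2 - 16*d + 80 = (d + 4)*(d^2 - 9*d + 20) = (d - 5)*(d + 4)*(d - 4)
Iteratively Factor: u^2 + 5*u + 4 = (u + 1)*(u + 4)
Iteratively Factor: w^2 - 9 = (w + 3)*(w - 3)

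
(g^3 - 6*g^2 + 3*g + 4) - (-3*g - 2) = g^3 - 6*g^2 + 6*g + 6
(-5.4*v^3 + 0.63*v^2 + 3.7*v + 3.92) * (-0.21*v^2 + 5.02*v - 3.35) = 1.134*v^5 - 27.2403*v^4 + 20.4756*v^3 + 15.6403*v^2 + 7.28339999999999*v - 13.132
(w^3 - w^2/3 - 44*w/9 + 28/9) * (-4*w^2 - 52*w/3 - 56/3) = -4*w^5 - 16*w^4 + 20*w^3/3 + 2120*w^2/27 + 112*w/3 - 1568/27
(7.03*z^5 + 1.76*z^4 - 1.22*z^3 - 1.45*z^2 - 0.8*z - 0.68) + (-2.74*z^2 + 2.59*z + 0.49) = 7.03*z^5 + 1.76*z^4 - 1.22*z^3 - 4.19*z^2 + 1.79*z - 0.19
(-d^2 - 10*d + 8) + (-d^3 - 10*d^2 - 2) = -d^3 - 11*d^2 - 10*d + 6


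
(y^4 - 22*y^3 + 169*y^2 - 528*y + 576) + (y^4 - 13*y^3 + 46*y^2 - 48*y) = 2*y^4 - 35*y^3 + 215*y^2 - 576*y + 576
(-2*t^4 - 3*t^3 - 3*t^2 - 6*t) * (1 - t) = 2*t^5 + t^4 + 3*t^2 - 6*t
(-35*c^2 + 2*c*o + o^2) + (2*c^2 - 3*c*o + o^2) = -33*c^2 - c*o + 2*o^2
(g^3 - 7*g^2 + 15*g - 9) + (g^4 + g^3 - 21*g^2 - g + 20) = g^4 + 2*g^3 - 28*g^2 + 14*g + 11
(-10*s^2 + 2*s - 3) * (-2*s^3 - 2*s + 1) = 20*s^5 - 4*s^4 + 26*s^3 - 14*s^2 + 8*s - 3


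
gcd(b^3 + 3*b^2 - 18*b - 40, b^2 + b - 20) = b^2 + b - 20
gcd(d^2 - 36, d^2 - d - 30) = d - 6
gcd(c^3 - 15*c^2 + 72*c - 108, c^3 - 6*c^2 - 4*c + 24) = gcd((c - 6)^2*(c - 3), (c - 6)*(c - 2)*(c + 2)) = c - 6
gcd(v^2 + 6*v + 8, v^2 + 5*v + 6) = v + 2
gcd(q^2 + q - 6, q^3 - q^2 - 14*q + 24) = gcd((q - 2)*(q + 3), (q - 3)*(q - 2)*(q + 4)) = q - 2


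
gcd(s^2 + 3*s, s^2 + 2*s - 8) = 1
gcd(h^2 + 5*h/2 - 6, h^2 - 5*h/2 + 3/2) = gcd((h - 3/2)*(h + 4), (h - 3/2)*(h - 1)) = h - 3/2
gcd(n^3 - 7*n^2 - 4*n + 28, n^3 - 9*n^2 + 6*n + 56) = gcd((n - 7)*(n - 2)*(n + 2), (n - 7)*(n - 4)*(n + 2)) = n^2 - 5*n - 14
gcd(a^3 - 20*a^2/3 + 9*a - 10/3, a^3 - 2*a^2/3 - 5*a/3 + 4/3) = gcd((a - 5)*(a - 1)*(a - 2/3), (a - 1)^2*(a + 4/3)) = a - 1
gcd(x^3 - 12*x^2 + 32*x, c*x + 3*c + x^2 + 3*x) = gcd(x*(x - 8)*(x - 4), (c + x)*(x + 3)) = 1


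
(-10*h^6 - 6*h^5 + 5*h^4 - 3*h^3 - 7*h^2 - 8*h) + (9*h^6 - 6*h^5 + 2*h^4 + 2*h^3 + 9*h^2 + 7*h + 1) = -h^6 - 12*h^5 + 7*h^4 - h^3 + 2*h^2 - h + 1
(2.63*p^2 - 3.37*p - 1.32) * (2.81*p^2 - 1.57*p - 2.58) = 7.3903*p^4 - 13.5988*p^3 - 5.2037*p^2 + 10.767*p + 3.4056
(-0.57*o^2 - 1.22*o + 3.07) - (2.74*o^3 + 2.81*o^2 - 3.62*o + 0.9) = -2.74*o^3 - 3.38*o^2 + 2.4*o + 2.17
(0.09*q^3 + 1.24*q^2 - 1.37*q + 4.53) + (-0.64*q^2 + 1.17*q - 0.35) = 0.09*q^3 + 0.6*q^2 - 0.2*q + 4.18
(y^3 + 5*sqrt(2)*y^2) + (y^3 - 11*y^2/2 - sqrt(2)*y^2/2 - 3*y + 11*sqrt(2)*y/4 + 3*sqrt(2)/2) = 2*y^3 - 11*y^2/2 + 9*sqrt(2)*y^2/2 - 3*y + 11*sqrt(2)*y/4 + 3*sqrt(2)/2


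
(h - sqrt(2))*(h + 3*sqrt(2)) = h^2 + 2*sqrt(2)*h - 6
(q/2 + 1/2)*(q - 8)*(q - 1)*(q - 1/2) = q^4/2 - 17*q^3/4 + 3*q^2/2 + 17*q/4 - 2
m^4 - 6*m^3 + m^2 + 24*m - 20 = (m - 5)*(m - 2)*(m - 1)*(m + 2)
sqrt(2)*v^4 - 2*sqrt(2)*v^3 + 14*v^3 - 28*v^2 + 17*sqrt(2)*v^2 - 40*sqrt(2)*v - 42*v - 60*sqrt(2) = (v - 3)*(v + 2*sqrt(2))*(v + 5*sqrt(2))*(sqrt(2)*v + sqrt(2))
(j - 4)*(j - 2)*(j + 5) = j^3 - j^2 - 22*j + 40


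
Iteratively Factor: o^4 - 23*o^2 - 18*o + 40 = (o + 4)*(o^3 - 4*o^2 - 7*o + 10) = (o - 5)*(o + 4)*(o^2 + o - 2) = (o - 5)*(o + 2)*(o + 4)*(o - 1)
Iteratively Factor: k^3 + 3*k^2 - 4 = (k + 2)*(k^2 + k - 2) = (k + 2)^2*(k - 1)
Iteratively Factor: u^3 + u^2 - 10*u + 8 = (u - 2)*(u^2 + 3*u - 4) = (u - 2)*(u - 1)*(u + 4)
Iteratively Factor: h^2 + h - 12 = (h - 3)*(h + 4)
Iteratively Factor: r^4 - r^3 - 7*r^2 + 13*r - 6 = (r + 3)*(r^3 - 4*r^2 + 5*r - 2) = (r - 1)*(r + 3)*(r^2 - 3*r + 2) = (r - 2)*(r - 1)*(r + 3)*(r - 1)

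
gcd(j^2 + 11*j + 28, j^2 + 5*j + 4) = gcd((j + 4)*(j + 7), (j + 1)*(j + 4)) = j + 4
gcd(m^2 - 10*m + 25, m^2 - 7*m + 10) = m - 5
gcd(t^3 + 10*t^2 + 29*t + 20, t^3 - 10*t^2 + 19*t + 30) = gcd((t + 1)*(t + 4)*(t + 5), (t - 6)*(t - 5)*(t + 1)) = t + 1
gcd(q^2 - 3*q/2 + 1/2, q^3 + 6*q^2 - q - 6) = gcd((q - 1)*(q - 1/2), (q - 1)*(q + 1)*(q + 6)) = q - 1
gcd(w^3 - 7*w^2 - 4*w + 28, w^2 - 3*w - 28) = w - 7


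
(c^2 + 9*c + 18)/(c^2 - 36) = (c + 3)/(c - 6)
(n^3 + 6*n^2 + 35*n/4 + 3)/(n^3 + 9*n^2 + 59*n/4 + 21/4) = (n + 4)/(n + 7)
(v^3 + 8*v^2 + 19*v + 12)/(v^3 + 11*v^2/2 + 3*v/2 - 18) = 2*(v + 1)/(2*v - 3)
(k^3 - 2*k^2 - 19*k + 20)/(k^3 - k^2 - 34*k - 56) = (k^2 - 6*k + 5)/(k^2 - 5*k - 14)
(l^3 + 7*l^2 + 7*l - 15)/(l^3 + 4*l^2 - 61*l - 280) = (l^2 + 2*l - 3)/(l^2 - l - 56)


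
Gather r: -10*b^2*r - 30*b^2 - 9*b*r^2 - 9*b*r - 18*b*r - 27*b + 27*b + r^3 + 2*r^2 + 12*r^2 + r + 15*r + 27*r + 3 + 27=-30*b^2 + r^3 + r^2*(14 - 9*b) + r*(-10*b^2 - 27*b + 43) + 30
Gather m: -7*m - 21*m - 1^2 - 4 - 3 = -28*m - 8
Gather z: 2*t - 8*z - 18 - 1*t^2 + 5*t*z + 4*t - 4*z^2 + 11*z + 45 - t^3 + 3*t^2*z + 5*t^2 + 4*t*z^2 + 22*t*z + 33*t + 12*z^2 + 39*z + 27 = -t^3 + 4*t^2 + 39*t + z^2*(4*t + 8) + z*(3*t^2 + 27*t + 42) + 54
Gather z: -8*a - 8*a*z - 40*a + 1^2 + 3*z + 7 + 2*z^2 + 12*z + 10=-48*a + 2*z^2 + z*(15 - 8*a) + 18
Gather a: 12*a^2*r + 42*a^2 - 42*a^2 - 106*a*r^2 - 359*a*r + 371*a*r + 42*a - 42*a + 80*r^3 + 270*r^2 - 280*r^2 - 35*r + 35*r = 12*a^2*r + a*(-106*r^2 + 12*r) + 80*r^3 - 10*r^2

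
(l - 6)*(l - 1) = l^2 - 7*l + 6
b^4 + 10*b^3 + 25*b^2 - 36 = (b - 1)*(b + 2)*(b + 3)*(b + 6)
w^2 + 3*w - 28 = (w - 4)*(w + 7)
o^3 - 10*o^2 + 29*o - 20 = (o - 5)*(o - 4)*(o - 1)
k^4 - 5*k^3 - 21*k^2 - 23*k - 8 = (k - 8)*(k + 1)^3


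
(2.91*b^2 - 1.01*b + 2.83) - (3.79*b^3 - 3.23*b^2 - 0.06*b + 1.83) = -3.79*b^3 + 6.14*b^2 - 0.95*b + 1.0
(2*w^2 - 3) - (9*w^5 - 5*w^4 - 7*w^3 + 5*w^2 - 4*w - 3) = -9*w^5 + 5*w^4 + 7*w^3 - 3*w^2 + 4*w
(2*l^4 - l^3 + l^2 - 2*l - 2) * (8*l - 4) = 16*l^5 - 16*l^4 + 12*l^3 - 20*l^2 - 8*l + 8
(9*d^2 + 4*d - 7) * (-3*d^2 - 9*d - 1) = -27*d^4 - 93*d^3 - 24*d^2 + 59*d + 7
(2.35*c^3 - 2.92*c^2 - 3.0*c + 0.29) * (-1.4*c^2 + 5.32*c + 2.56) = -3.29*c^5 + 16.59*c^4 - 5.3184*c^3 - 23.8412*c^2 - 6.1372*c + 0.7424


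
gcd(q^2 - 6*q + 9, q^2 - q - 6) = q - 3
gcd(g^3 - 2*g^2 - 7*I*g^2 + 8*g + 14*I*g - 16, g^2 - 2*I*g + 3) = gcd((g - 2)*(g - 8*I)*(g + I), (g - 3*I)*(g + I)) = g + I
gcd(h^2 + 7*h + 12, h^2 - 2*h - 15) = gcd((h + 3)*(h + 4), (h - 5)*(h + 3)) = h + 3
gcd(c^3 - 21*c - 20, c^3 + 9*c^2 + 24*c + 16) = c^2 + 5*c + 4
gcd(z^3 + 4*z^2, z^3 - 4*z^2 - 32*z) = z^2 + 4*z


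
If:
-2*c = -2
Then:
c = 1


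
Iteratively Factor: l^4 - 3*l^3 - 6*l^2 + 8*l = (l - 1)*(l^3 - 2*l^2 - 8*l) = l*(l - 1)*(l^2 - 2*l - 8) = l*(l - 4)*(l - 1)*(l + 2)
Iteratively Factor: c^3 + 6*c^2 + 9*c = (c + 3)*(c^2 + 3*c) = (c + 3)^2*(c)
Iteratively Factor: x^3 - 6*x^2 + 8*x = (x - 4)*(x^2 - 2*x) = (x - 4)*(x - 2)*(x)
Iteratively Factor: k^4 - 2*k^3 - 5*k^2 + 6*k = (k - 1)*(k^3 - k^2 - 6*k) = (k - 1)*(k + 2)*(k^2 - 3*k) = (k - 3)*(k - 1)*(k + 2)*(k)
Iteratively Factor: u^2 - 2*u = (u)*(u - 2)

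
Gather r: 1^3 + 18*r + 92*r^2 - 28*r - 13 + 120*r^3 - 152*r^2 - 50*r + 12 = 120*r^3 - 60*r^2 - 60*r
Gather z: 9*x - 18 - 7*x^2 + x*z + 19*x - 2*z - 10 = -7*x^2 + 28*x + z*(x - 2) - 28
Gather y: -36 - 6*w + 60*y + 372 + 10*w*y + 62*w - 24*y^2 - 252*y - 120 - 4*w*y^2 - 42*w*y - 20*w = 36*w + y^2*(-4*w - 24) + y*(-32*w - 192) + 216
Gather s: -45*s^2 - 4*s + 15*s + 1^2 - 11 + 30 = -45*s^2 + 11*s + 20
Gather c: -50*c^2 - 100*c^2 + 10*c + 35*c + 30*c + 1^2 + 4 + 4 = -150*c^2 + 75*c + 9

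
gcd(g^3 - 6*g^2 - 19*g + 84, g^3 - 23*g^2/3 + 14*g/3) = g - 7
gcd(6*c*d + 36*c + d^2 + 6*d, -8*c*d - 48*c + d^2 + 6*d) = d + 6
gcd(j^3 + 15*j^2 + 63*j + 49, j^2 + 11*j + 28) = j + 7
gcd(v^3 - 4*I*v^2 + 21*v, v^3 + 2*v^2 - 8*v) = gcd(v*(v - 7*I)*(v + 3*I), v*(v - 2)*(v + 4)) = v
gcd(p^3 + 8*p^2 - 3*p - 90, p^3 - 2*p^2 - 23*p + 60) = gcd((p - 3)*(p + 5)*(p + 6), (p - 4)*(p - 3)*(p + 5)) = p^2 + 2*p - 15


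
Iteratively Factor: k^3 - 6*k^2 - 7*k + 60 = (k - 5)*(k^2 - k - 12) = (k - 5)*(k + 3)*(k - 4)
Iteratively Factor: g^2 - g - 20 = (g - 5)*(g + 4)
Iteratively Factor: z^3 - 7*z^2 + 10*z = (z)*(z^2 - 7*z + 10) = z*(z - 5)*(z - 2)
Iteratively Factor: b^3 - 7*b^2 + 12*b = (b)*(b^2 - 7*b + 12) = b*(b - 4)*(b - 3)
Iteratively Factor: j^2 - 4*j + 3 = (j - 3)*(j - 1)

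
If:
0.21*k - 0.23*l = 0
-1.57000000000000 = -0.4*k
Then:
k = 3.92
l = 3.58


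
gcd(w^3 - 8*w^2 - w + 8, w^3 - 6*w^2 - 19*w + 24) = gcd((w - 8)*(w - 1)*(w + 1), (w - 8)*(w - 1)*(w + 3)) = w^2 - 9*w + 8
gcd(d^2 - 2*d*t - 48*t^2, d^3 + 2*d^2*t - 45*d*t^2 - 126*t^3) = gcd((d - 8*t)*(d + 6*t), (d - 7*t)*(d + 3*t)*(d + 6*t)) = d + 6*t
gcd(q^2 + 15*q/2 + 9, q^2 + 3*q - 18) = q + 6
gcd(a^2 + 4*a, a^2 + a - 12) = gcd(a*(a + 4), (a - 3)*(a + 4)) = a + 4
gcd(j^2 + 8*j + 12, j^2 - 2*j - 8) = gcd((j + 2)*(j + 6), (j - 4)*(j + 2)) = j + 2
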